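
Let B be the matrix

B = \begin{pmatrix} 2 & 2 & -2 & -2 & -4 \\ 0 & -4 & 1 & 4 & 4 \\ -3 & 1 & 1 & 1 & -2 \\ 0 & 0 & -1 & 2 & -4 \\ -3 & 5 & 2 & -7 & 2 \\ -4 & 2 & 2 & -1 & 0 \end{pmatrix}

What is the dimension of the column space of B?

Row reduce to echelon form.
R3 ← R3 + (3/2)·R1: [0, 4, -2, -2, -8]
R5 ← R5 + (3/2)·R1: [0, 8, -1, -10, -4]
R6 ← R6 + (2)·R1: [0, 6, -2, -5, -8]
R3 ← R3 + R2: [0, 0, -1, 2, -4]
R5 ← R5 + (2)·R2: [0, 0, 1, -2, 4]
R6 ← R6 + (3/2)·R2: [0, 0, -1/2, 1, -2]
R4 ← R4 − R3: [0, 0, 0, 0, 0]
R5 ← R5 + R3: [0, 0, 0, 0, 0]
R6 ← R6 − (1/2)·R3: [0, 0, 0, 0, 0]
Echelon form has 3 nonzero rows, so rank(B) = 3.
The column space has dimension equal to the rank: 3.

3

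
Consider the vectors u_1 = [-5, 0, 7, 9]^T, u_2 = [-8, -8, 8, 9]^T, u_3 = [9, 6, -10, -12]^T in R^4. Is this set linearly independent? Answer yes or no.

Form the matrix with these vectors as rows and row reduce.
R2 ← R2 − (8/5)·R1: [0, -8, -16/5, -27/5]
R3 ← R3 + (9/5)·R1: [0, 6, 13/5, 21/5]
R3 ← R3 + (3/4)·R2: [0, 0, 1/5, 3/20]
3 nonzero rows, so the 3 vectors span a space of dimension 3.
Since 3 = 3, the vectors are linearly independent.

yes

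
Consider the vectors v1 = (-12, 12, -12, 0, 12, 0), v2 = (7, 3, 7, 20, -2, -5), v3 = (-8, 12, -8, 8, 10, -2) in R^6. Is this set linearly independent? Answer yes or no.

Form the matrix with these vectors as rows and row reduce.
R2 ← R2 + (7/12)·R1: [0, 10, 0, 20, 5, -5]
R3 ← R3 − (2/3)·R1: [0, 4, 0, 8, 2, -2]
R3 ← R3 − (2/5)·R2: [0, 0, 0, 0, 0, 0]
2 nonzero rows, so the 3 vectors span a space of dimension 2.
Since 2 < 3, the vectors are linearly dependent.

no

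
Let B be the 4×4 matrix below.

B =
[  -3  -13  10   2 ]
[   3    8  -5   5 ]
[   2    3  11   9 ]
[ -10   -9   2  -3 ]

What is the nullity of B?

Row reduce to echelon form.
R2 ← R2 + R1: [0, -5, 5, 7]
R3 ← R3 + (2/3)·R1: [0, -17/3, 53/3, 31/3]
R4 ← R4 − (10/3)·R1: [0, 103/3, -94/3, -29/3]
R3 ← R3 − (17/15)·R2: [0, 0, 12, 12/5]
R4 ← R4 + (103/15)·R2: [0, 0, 3, 192/5]
R4 ← R4 − (1/4)·R3: [0, 0, 0, 189/5]
4 nonzero rows, so rank(B) = 4.
B has 4 columns; by rank–nullity, nullity = 4 − 4 = 0.

0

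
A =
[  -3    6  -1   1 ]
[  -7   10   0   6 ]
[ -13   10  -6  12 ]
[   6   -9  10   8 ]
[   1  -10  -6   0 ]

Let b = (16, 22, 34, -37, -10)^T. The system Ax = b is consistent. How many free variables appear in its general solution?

0

Row reduce the augmented matrix [A | b].
R2 ← R2 − (7/3)·R1: [0, -4, 7/3, 11/3, -46/3]
R3 ← R3 − (13/3)·R1: [0, -16, -5/3, 23/3, -106/3]
R4 ← R4 + (2)·R1: [0, 3, 8, 10, -5]
R5 ← R5 + (1/3)·R1: [0, -8, -19/3, 1/3, -14/3]
R3 ← R3 − (4)·R2: [0, 0, -11, -7, 26]
R4 ← R4 + (3/4)·R2: [0, 0, 39/4, 51/4, -33/2]
R5 ← R5 − (2)·R2: [0, 0, -11, -7, 26]
R4 ← R4 + (39/44)·R3: [0, 0, 0, 72/11, 72/11]
R5 ← R5 − R3: [0, 0, 0, 0, 0]
The echelon form has 4 nonzero rows, and every pivot lies in the first 4 columns, so rank(A) = rank([A|b]) = 4.
The system is consistent.
Free variables = (unknowns) − (rank) = 4 − 4 = 0.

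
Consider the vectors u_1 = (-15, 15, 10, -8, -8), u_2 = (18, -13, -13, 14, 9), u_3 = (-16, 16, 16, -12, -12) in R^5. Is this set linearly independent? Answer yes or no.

Form the matrix with these vectors as rows and row reduce.
R2 ← R2 + (6/5)·R1: [0, 5, -1, 22/5, -3/5]
R3 ← R3 − (16/15)·R1: [0, 0, 16/3, -52/15, -52/15]
3 nonzero rows, so the 3 vectors span a space of dimension 3.
Since 3 = 3, the vectors are linearly independent.

yes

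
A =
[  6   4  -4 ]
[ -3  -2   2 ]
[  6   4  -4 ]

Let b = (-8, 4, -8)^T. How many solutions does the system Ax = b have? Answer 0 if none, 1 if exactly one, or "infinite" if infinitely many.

Row reduce the augmented matrix [A | b].
R2 ← R2 + (1/2)·R1: [0, 0, 0, 0]
R3 ← R3 − R1: [0, 0, 0, 0]
The echelon form has 1 nonzero rows, and every pivot lies in the first 3 columns, so rank(A) = rank([A|b]) = 1.
The system is consistent.
rank = 1 < 3 unknowns, so there are infinitely many solutions.

infinite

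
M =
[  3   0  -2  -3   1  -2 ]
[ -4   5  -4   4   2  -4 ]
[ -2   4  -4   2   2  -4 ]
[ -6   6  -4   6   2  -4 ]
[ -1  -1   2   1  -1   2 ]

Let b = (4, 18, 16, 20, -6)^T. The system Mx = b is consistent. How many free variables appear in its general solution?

4

Row reduce the augmented matrix [M | b].
R2 ← R2 + (4/3)·R1: [0, 5, -20/3, 0, 10/3, -20/3, 70/3]
R3 ← R3 + (2/3)·R1: [0, 4, -16/3, 0, 8/3, -16/3, 56/3]
R4 ← R4 + (2)·R1: [0, 6, -8, 0, 4, -8, 28]
R5 ← R5 + (1/3)·R1: [0, -1, 4/3, 0, -2/3, 4/3, -14/3]
R3 ← R3 − (4/5)·R2: [0, 0, 0, 0, 0, 0, 0]
R4 ← R4 − (6/5)·R2: [0, 0, 0, 0, 0, 0, 0]
R5 ← R5 + (1/5)·R2: [0, 0, 0, 0, 0, 0, 0]
The echelon form has 2 nonzero rows, and every pivot lies in the first 6 columns, so rank(M) = rank([M|b]) = 2.
The system is consistent.
Free variables = (unknowns) − (rank) = 6 − 2 = 4.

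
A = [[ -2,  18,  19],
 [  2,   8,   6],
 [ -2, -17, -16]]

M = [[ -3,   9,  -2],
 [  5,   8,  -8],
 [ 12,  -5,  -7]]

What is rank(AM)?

First compute AM:
[[324,  31, -273],
 [106,  52, -110],
 [-271, -74, 252]]
Now row reduce the product.
R2 ← R2 − (53/162)·R1: [0, 6781/162, -1117/54]
R3 ← R3 + (271/324)·R1: [0, -15575/324, 2555/108]
R3 ← R3 + (15575/13562)·R2: [0, 0, -665/6781]
3 nonzero rows, so rank(AM) = 3.

3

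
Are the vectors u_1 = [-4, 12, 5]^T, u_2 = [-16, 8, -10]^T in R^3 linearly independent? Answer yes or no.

Form the matrix with these vectors as rows and row reduce.
R2 ← R2 − (4)·R1: [0, -40, -30]
2 nonzero rows, so the 2 vectors span a space of dimension 2.
Since 2 = 2, the vectors are linearly independent.

yes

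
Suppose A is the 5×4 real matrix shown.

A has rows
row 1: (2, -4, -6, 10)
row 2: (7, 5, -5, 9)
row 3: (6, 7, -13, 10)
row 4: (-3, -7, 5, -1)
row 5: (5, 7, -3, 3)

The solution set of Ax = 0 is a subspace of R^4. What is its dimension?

1

Row reduce to echelon form.
R2 ← R2 − (7/2)·R1: [0, 19, 16, -26]
R3 ← R3 − (3)·R1: [0, 19, 5, -20]
R4 ← R4 + (3/2)·R1: [0, -13, -4, 14]
R5 ← R5 − (5/2)·R1: [0, 17, 12, -22]
R3 ← R3 − R2: [0, 0, -11, 6]
R4 ← R4 + (13/19)·R2: [0, 0, 132/19, -72/19]
R5 ← R5 − (17/19)·R2: [0, 0, -44/19, 24/19]
R4 ← R4 + (12/19)·R3: [0, 0, 0, 0]
R5 ← R5 − (4/19)·R3: [0, 0, 0, 0]
3 nonzero rows, so rank(A) = 3.
A has 4 columns; by rank–nullity, nullity = 4 − 3 = 1.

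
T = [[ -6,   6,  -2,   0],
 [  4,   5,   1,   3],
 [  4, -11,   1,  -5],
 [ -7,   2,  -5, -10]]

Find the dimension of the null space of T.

0

Row reduce to echelon form.
R2 ← R2 + (2/3)·R1: [0, 9, -1/3, 3]
R3 ← R3 + (2/3)·R1: [0, -7, -1/3, -5]
R4 ← R4 − (7/6)·R1: [0, -5, -8/3, -10]
R3 ← R3 + (7/9)·R2: [0, 0, -16/27, -8/3]
R4 ← R4 + (5/9)·R2: [0, 0, -77/27, -25/3]
R4 ← R4 − (77/16)·R3: [0, 0, 0, 9/2]
4 nonzero rows, so rank(T) = 4.
T has 4 columns; by rank–nullity, nullity = 4 − 4 = 0.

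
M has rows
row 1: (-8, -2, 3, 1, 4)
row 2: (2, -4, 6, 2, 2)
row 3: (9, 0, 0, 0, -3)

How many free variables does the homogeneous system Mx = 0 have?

Row reduce to echelon form.
R2 ← R2 + (1/4)·R1: [0, -9/2, 27/4, 9/4, 3]
R3 ← R3 + (9/8)·R1: [0, -9/4, 27/8, 9/8, 3/2]
R3 ← R3 − (1/2)·R2: [0, 0, 0, 0, 0]
2 nonzero rows, so rank(M) = 2.
M has 5 columns; by rank–nullity, nullity = 5 − 2 = 3.

3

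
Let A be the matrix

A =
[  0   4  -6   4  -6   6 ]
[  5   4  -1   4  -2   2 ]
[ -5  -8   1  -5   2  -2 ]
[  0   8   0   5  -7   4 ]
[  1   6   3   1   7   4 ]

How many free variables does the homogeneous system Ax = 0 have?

Row reduce to echelon form.
Swap R1 ↔ R2
R3 ← R3 + R1: [0, -4, 0, -1, 0, 0]
R5 ← R5 − (1/5)·R1: [0, 26/5, 16/5, 1/5, 37/5, 18/5]
R3 ← R3 + R2: [0, 0, -6, 3, -6, 6]
R4 ← R4 − (2)·R2: [0, 0, 12, -3, 5, -8]
R5 ← R5 − (13/10)·R2: [0, 0, 11, -5, 76/5, -21/5]
R4 ← R4 + (2)·R3: [0, 0, 0, 3, -7, 4]
R5 ← R5 + (11/6)·R3: [0, 0, 0, 1/2, 21/5, 34/5]
R5 ← R5 − (1/6)·R4: [0, 0, 0, 0, 161/30, 92/15]
5 nonzero rows, so rank(A) = 5.
A has 6 columns; by rank–nullity, nullity = 6 − 5 = 1.

1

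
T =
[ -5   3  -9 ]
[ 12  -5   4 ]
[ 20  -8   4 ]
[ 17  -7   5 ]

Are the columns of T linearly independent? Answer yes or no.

Row reduce T to echelon form.
R2 ← R2 + (12/5)·R1: [0, 11/5, -88/5]
R3 ← R3 + (4)·R1: [0, 4, -32]
R4 ← R4 + (17/5)·R1: [0, 16/5, -128/5]
R3 ← R3 − (20/11)·R2: [0, 0, 0]
R4 ← R4 − (16/11)·R2: [0, 0, 0]
2 pivots among 3 columns.
Only 2 < 3 pivot columns, so the columns are linearly dependent.

no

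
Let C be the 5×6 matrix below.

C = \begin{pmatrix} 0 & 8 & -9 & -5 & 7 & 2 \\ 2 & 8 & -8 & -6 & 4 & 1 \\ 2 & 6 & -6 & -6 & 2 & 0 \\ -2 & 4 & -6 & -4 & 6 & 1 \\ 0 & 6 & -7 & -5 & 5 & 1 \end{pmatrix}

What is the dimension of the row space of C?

Row reduce to echelon form.
Swap R1 ↔ R2
R3 ← R3 − R1: [0, -2, 2, 0, -2, -1]
R4 ← R4 + R1: [0, 12, -14, -10, 10, 2]
R3 ← R3 + (1/4)·R2: [0, 0, -1/4, -5/4, -1/4, -1/2]
R4 ← R4 − (3/2)·R2: [0, 0, -1/2, -5/2, -1/2, -1]
R5 ← R5 − (3/4)·R2: [0, 0, -1/4, -5/4, -1/4, -1/2]
R4 ← R4 − (2)·R3: [0, 0, 0, 0, 0, 0]
R5 ← R5 − R3: [0, 0, 0, 0, 0, 0]
Echelon form has 3 nonzero rows, so rank(C) = 3.
The row space has dimension equal to the rank: 3.

3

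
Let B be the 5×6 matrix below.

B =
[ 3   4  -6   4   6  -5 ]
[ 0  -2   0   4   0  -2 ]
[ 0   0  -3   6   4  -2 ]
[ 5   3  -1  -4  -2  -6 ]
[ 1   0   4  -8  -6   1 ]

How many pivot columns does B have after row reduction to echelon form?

3

Row reduce to echelon form.
R4 ← R4 − (5/3)·R1: [0, -11/3, 9, -32/3, -12, 7/3]
R5 ← R5 − (1/3)·R1: [0, -4/3, 6, -28/3, -8, 8/3]
R4 ← R4 − (11/6)·R2: [0, 0, 9, -18, -12, 6]
R5 ← R5 − (2/3)·R2: [0, 0, 6, -12, -8, 4]
R4 ← R4 + (3)·R3: [0, 0, 0, 0, 0, 0]
R5 ← R5 + (2)·R3: [0, 0, 0, 0, 0, 0]
Echelon form has 3 nonzero rows, so rank(B) = 3.
Each nonzero row contributes one pivot column: 3 pivot columns.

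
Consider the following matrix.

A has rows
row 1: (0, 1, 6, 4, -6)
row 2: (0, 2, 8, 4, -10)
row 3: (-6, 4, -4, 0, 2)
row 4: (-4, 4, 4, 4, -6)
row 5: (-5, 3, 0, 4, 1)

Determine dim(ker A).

Row reduce to echelon form.
Swap R1 ↔ R3
R4 ← R4 − (2/3)·R1: [0, 4/3, 20/3, 4, -22/3]
R5 ← R5 − (5/6)·R1: [0, -1/3, 10/3, 4, -2/3]
R3 ← R3 − (1/2)·R2: [0, 0, 2, 2, -1]
R4 ← R4 − (2/3)·R2: [0, 0, 4/3, 4/3, -2/3]
R5 ← R5 + (1/6)·R2: [0, 0, 14/3, 14/3, -7/3]
R4 ← R4 − (2/3)·R3: [0, 0, 0, 0, 0]
R5 ← R5 − (7/3)·R3: [0, 0, 0, 0, 0]
3 nonzero rows, so rank(A) = 3.
A has 5 columns; by rank–nullity, nullity = 5 − 3 = 2.

2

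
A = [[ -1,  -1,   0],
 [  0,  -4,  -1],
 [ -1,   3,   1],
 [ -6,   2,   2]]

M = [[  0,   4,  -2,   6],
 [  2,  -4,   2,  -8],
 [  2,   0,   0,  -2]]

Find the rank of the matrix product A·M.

First compute AM:
[[ -2,   0,   0,   2],
 [-10,  16,  -8,  34],
 [  8, -16,   8, -32],
 [  8, -32,  16, -56]]
Now row reduce the product.
R2 ← R2 − (5)·R1: [0, 16, -8, 24]
R3 ← R3 + (4)·R1: [0, -16, 8, -24]
R4 ← R4 + (4)·R1: [0, -32, 16, -48]
R3 ← R3 + R2: [0, 0, 0, 0]
R4 ← R4 + (2)·R2: [0, 0, 0, 0]
2 nonzero rows, so rank(AM) = 2.

2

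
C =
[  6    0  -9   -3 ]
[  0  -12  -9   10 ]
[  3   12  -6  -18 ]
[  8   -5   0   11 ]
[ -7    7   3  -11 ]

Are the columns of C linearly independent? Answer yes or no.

Row reduce C to echelon form.
R3 ← R3 − (1/2)·R1: [0, 12, -3/2, -33/2]
R4 ← R4 − (4/3)·R1: [0, -5, 12, 15]
R5 ← R5 + (7/6)·R1: [0, 7, -15/2, -29/2]
R3 ← R3 + R2: [0, 0, -21/2, -13/2]
R4 ← R4 − (5/12)·R2: [0, 0, 63/4, 65/6]
R5 ← R5 + (7/12)·R2: [0, 0, -51/4, -26/3]
R4 ← R4 + (3/2)·R3: [0, 0, 0, 13/12]
R5 ← R5 − (17/14)·R3: [0, 0, 0, -65/84]
R5 ← R5 + (5/7)·R4: [0, 0, 0, 0]
4 pivots among 4 columns.
Every column is a pivot column, so the columns are linearly independent.

yes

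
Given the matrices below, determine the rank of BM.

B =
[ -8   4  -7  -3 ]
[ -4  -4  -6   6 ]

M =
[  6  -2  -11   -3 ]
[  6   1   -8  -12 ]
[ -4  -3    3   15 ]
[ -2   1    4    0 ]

2

First compute BM:
[[ 10,  38,  23, -129],
 [-36,  28,  82, -30]]
Now row reduce the product.
R2 ← R2 + (18/5)·R1: [0, 824/5, 824/5, -2472/5]
2 nonzero rows, so rank(BM) = 2.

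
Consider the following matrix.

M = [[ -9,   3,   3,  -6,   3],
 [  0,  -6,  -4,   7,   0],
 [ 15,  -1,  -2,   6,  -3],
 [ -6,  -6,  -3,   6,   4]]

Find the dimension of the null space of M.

Row reduce to echelon form.
R3 ← R3 + (5/3)·R1: [0, 4, 3, -4, 2]
R4 ← R4 − (2/3)·R1: [0, -8, -5, 10, 2]
R3 ← R3 + (2/3)·R2: [0, 0, 1/3, 2/3, 2]
R4 ← R4 − (4/3)·R2: [0, 0, 1/3, 2/3, 2]
R4 ← R4 − R3: [0, 0, 0, 0, 0]
3 nonzero rows, so rank(M) = 3.
M has 5 columns; by rank–nullity, nullity = 5 − 3 = 2.

2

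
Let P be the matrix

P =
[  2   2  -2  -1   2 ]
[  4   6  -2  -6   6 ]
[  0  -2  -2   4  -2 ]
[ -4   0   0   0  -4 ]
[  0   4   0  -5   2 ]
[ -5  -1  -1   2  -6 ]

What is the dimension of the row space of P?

3

Row reduce to echelon form.
R2 ← R2 − (2)·R1: [0, 2, 2, -4, 2]
R4 ← R4 + (2)·R1: [0, 4, -4, -2, 0]
R6 ← R6 + (5/2)·R1: [0, 4, -6, -1/2, -1]
R3 ← R3 + R2: [0, 0, 0, 0, 0]
R4 ← R4 − (2)·R2: [0, 0, -8, 6, -4]
R5 ← R5 − (2)·R2: [0, 0, -4, 3, -2]
R6 ← R6 − (2)·R2: [0, 0, -10, 15/2, -5]
Swap R3 ↔ R4
R5 ← R5 − (1/2)·R3: [0, 0, 0, 0, 0]
R6 ← R6 − (5/4)·R3: [0, 0, 0, 0, 0]
Echelon form has 3 nonzero rows, so rank(P) = 3.
The row space has dimension equal to the rank: 3.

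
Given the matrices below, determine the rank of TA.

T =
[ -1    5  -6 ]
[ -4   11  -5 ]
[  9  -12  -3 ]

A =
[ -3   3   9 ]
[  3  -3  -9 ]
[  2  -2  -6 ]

First compute TA:
[[  6,  -6, -18],
 [ 35, -35, -105],
 [-69,  69, 207]]
Now row reduce the product.
R2 ← R2 − (35/6)·R1: [0, 0, 0]
R3 ← R3 + (23/2)·R1: [0, 0, 0]
1 nonzero row, so rank(TA) = 1.

1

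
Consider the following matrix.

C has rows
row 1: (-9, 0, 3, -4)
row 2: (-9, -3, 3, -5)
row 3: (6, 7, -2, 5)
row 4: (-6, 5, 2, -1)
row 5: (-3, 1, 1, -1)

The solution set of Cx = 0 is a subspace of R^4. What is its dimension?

Row reduce to echelon form.
R2 ← R2 − R1: [0, -3, 0, -1]
R3 ← R3 + (2/3)·R1: [0, 7, 0, 7/3]
R4 ← R4 − (2/3)·R1: [0, 5, 0, 5/3]
R5 ← R5 − (1/3)·R1: [0, 1, 0, 1/3]
R3 ← R3 + (7/3)·R2: [0, 0, 0, 0]
R4 ← R4 + (5/3)·R2: [0, 0, 0, 0]
R5 ← R5 + (1/3)·R2: [0, 0, 0, 0]
2 nonzero rows, so rank(C) = 2.
C has 4 columns; by rank–nullity, nullity = 4 − 2 = 2.

2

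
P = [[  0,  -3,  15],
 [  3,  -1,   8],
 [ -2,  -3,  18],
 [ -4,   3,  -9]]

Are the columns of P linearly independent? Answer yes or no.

Row reduce P to echelon form.
Swap R1 ↔ R2
R3 ← R3 + (2/3)·R1: [0, -11/3, 70/3]
R4 ← R4 + (4/3)·R1: [0, 5/3, 5/3]
R3 ← R3 − (11/9)·R2: [0, 0, 5]
R4 ← R4 + (5/9)·R2: [0, 0, 10]
R4 ← R4 − (2)·R3: [0, 0, 0]
3 pivots among 3 columns.
Every column is a pivot column, so the columns are linearly independent.

yes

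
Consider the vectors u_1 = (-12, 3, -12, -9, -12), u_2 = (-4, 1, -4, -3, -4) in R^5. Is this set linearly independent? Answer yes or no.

no

Form the matrix with these vectors as rows and row reduce.
R2 ← R2 − (1/3)·R1: [0, 0, 0, 0, 0]
1 nonzero row, so the 2 vectors span a space of dimension 1.
Since 1 < 2, the vectors are linearly dependent.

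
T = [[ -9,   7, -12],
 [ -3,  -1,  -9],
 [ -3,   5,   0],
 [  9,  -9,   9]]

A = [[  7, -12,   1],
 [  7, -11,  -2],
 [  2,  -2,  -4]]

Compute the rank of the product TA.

2

First compute TA:
[[-38,  55,  25],
 [-46,  65,  35],
 [ 14, -19, -13],
 [ 18, -27,  -9]]
Now row reduce the product.
R2 ← R2 − (23/19)·R1: [0, -30/19, 90/19]
R3 ← R3 + (7/19)·R1: [0, 24/19, -72/19]
R4 ← R4 + (9/19)·R1: [0, -18/19, 54/19]
R3 ← R3 + (4/5)·R2: [0, 0, 0]
R4 ← R4 − (3/5)·R2: [0, 0, 0]
2 nonzero rows, so rank(TA) = 2.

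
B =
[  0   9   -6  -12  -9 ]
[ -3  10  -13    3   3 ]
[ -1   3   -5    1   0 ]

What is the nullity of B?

Row reduce to echelon form.
Swap R1 ↔ R2
R3 ← R3 − (1/3)·R1: [0, -1/3, -2/3, 0, -1]
R3 ← R3 + (1/27)·R2: [0, 0, -8/9, -4/9, -4/3]
3 nonzero rows, so rank(B) = 3.
B has 5 columns; by rank–nullity, nullity = 5 − 3 = 2.

2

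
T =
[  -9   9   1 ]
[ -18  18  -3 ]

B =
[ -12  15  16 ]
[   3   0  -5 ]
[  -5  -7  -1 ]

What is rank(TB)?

2

First compute TB:
[[130, -142, -190],
 [285, -249, -375]]
Now row reduce the product.
R2 ← R2 − (57/26)·R1: [0, 810/13, 540/13]
2 nonzero rows, so rank(TB) = 2.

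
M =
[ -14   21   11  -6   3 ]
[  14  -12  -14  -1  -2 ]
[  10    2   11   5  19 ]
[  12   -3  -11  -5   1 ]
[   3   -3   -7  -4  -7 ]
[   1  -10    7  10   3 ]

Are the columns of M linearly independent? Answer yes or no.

Row reduce M to echelon form.
R2 ← R2 + R1: [0, 9, -3, -7, 1]
R3 ← R3 + (5/7)·R1: [0, 17, 132/7, 5/7, 148/7]
R4 ← R4 + (6/7)·R1: [0, 15, -11/7, -71/7, 25/7]
R5 ← R5 + (3/14)·R1: [0, 3/2, -65/14, -37/7, -89/14]
R6 ← R6 + (1/14)·R1: [0, -17/2, 109/14, 67/7, 45/14]
R3 ← R3 − (17/9)·R2: [0, 0, 515/21, 878/63, 1213/63]
R4 ← R4 − (5/3)·R2: [0, 0, 24/7, 32/21, 40/21]
R5 ← R5 − (1/6)·R2: [0, 0, -29/7, -173/42, -137/21]
R6 ← R6 + (17/18)·R2: [0, 0, 104/21, 373/126, 262/63]
R4 ← R4 − (72/515)·R3: [0, 0, 0, -656/1545, -1216/1545]
R5 ← R5 + (87/515)·R3: [0, 0, 0, -5453/3090, -5054/1545]
R6 ← R6 − (104/515)·R3: [0, 0, 0, 451/3090, 418/1545]
R5 ← R5 − (133/32)·R4: [0, 0, 0, 0, 0]
R6 ← R6 + (11/32)·R4: [0, 0, 0, 0, 0]
4 pivots among 5 columns.
Only 4 < 5 pivot columns, so the columns are linearly dependent.

no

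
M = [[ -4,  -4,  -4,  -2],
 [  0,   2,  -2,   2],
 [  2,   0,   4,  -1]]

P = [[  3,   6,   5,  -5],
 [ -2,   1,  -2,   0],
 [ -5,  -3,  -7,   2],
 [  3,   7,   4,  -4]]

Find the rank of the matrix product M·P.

First compute MP:
[[ 10, -30,   8,  20],
 [ 12,  22,  18, -12],
 [-17,  -7, -22,   2]]
Now row reduce the product.
R2 ← R2 − (6/5)·R1: [0, 58, 42/5, -36]
R3 ← R3 + (17/10)·R1: [0, -58, -42/5, 36]
R3 ← R3 + R2: [0, 0, 0, 0]
2 nonzero rows, so rank(MP) = 2.

2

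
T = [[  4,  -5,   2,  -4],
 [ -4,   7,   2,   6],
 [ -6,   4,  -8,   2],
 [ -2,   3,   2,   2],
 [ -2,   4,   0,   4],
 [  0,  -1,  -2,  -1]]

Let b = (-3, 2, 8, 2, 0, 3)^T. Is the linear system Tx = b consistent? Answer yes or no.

no

Row reduce the augmented matrix [T | b].
R2 ← R2 + R1: [0, 2, 4, 2, -1]
R3 ← R3 + (3/2)·R1: [0, -7/2, -5, -4, 7/2]
R4 ← R4 + (1/2)·R1: [0, 1/2, 3, 0, 1/2]
R5 ← R5 + (1/2)·R1: [0, 3/2, 1, 2, -3/2]
R3 ← R3 + (7/4)·R2: [0, 0, 2, -1/2, 7/4]
R4 ← R4 − (1/4)·R2: [0, 0, 2, -1/2, 3/4]
R5 ← R5 − (3/4)·R2: [0, 0, -2, 1/2, -3/4]
R6 ← R6 + (1/2)·R2: [0, 0, 0, 0, 5/2]
R4 ← R4 − R3: [0, 0, 0, 0, -1]
R5 ← R5 + R3: [0, 0, 0, 0, 1]
R5 ← R5 + R4: [0, 0, 0, 0, 0]
R6 ← R6 + (5/2)·R4: [0, 0, 0, 0, 0]
The echelon form has 4 nonzero rows; the last pivot sits in the augmented column, so rank(T) = 3 but rank([T|b]) = 4.
Since the ranks differ, the system is inconsistent.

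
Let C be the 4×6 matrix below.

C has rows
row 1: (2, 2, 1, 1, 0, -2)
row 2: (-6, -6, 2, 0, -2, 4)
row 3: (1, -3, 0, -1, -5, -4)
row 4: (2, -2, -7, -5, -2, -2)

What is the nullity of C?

Row reduce to echelon form.
R2 ← R2 + (3)·R1: [0, 0, 5, 3, -2, -2]
R3 ← R3 − (1/2)·R1: [0, -4, -1/2, -3/2, -5, -3]
R4 ← R4 − R1: [0, -4, -8, -6, -2, 0]
Swap R2 ↔ R3
R4 ← R4 − R2: [0, 0, -15/2, -9/2, 3, 3]
R4 ← R4 + (3/2)·R3: [0, 0, 0, 0, 0, 0]
3 nonzero rows, so rank(C) = 3.
C has 6 columns; by rank–nullity, nullity = 6 − 3 = 3.

3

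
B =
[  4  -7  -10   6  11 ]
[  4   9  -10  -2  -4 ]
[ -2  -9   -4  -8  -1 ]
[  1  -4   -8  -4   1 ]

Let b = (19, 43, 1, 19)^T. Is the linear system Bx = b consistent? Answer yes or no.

yes

Row reduce the augmented matrix [B | b].
R2 ← R2 − R1: [0, 16, 0, -8, -15, 24]
R3 ← R3 + (1/2)·R1: [0, -25/2, -9, -5, 9/2, 21/2]
R4 ← R4 − (1/4)·R1: [0, -9/4, -11/2, -11/2, -7/4, 57/4]
R3 ← R3 + (25/32)·R2: [0, 0, -9, -45/4, -231/32, 117/4]
R4 ← R4 + (9/64)·R2: [0, 0, -11/2, -53/8, -247/64, 141/8]
R4 ← R4 − (11/18)·R3: [0, 0, 0, 1/4, 53/96, -1/4]
The echelon form has 4 nonzero rows, and every pivot lies in the first 5 columns, so rank(B) = rank([B|b]) = 4.
The system is consistent.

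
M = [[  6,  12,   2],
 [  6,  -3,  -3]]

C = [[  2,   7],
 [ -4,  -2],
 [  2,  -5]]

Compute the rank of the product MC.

2

First compute MC:
[[-32,   8],
 [ 18,  63]]
Now row reduce the product.
R2 ← R2 + (9/16)·R1: [0, 135/2]
2 nonzero rows, so rank(MC) = 2.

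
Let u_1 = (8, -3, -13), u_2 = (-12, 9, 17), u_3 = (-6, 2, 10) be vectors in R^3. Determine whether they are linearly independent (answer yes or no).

yes

Form the matrix with these vectors as rows and row reduce.
R2 ← R2 + (3/2)·R1: [0, 9/2, -5/2]
R3 ← R3 + (3/4)·R1: [0, -1/4, 1/4]
R3 ← R3 + (1/18)·R2: [0, 0, 1/9]
3 nonzero rows, so the 3 vectors span a space of dimension 3.
Since 3 = 3, the vectors are linearly independent.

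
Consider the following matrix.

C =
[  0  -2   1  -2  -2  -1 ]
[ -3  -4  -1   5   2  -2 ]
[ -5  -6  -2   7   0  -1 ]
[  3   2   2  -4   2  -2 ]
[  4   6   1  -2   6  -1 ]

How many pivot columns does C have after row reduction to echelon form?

Row reduce to echelon form.
Swap R1 ↔ R2
R3 ← R3 − (5/3)·R1: [0, 2/3, -1/3, -4/3, -10/3, 7/3]
R4 ← R4 + R1: [0, -2, 1, 1, 4, -4]
R5 ← R5 + (4/3)·R1: [0, 2/3, -1/3, 14/3, 26/3, -11/3]
R3 ← R3 + (1/3)·R2: [0, 0, 0, -2, -4, 2]
R4 ← R4 − R2: [0, 0, 0, 3, 6, -3]
R5 ← R5 + (1/3)·R2: [0, 0, 0, 4, 8, -4]
R4 ← R4 + (3/2)·R3: [0, 0, 0, 0, 0, 0]
R5 ← R5 + (2)·R3: [0, 0, 0, 0, 0, 0]
Echelon form has 3 nonzero rows, so rank(C) = 3.
Each nonzero row contributes one pivot column: 3 pivot columns.

3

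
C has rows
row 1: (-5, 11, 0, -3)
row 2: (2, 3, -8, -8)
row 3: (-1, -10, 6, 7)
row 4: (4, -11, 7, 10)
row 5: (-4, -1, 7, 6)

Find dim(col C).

Row reduce to echelon form.
R2 ← R2 + (2/5)·R1: [0, 37/5, -8, -46/5]
R3 ← R3 − (1/5)·R1: [0, -61/5, 6, 38/5]
R4 ← R4 + (4/5)·R1: [0, -11/5, 7, 38/5]
R5 ← R5 − (4/5)·R1: [0, -49/5, 7, 42/5]
R3 ← R3 + (61/37)·R2: [0, 0, -266/37, -280/37]
R4 ← R4 + (11/37)·R2: [0, 0, 171/37, 180/37]
R5 ← R5 + (49/37)·R2: [0, 0, -133/37, -140/37]
R4 ← R4 + (9/14)·R3: [0, 0, 0, 0]
R5 ← R5 − (1/2)·R3: [0, 0, 0, 0]
Echelon form has 3 nonzero rows, so rank(C) = 3.
The column space has dimension equal to the rank: 3.

3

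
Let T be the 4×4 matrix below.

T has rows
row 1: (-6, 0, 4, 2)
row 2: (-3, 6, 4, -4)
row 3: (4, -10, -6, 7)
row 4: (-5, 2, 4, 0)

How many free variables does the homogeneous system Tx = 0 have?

2

Row reduce to echelon form.
R2 ← R2 − (1/2)·R1: [0, 6, 2, -5]
R3 ← R3 + (2/3)·R1: [0, -10, -10/3, 25/3]
R4 ← R4 − (5/6)·R1: [0, 2, 2/3, -5/3]
R3 ← R3 + (5/3)·R2: [0, 0, 0, 0]
R4 ← R4 − (1/3)·R2: [0, 0, 0, 0]
2 nonzero rows, so rank(T) = 2.
T has 4 columns; by rank–nullity, nullity = 4 − 2 = 2.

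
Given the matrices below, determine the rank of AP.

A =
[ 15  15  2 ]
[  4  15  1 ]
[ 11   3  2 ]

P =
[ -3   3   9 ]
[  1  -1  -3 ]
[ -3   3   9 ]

First compute AP:
[[-36,  36, 108],
 [  0,   0,   0],
 [-36,  36, 108]]
Now row reduce the product.
R3 ← R3 − R1: [0, 0, 0]
1 nonzero row, so rank(AP) = 1.

1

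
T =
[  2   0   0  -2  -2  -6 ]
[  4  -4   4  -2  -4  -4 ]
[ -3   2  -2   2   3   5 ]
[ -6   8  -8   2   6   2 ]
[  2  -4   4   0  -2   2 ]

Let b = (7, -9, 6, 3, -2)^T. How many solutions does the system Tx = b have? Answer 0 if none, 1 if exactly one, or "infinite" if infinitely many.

0

Row reduce the augmented matrix [T | b].
R2 ← R2 − (2)·R1: [0, -4, 4, 2, 0, 8, -23]
R3 ← R3 + (3/2)·R1: [0, 2, -2, -1, 0, -4, 33/2]
R4 ← R4 + (3)·R1: [0, 8, -8, -4, 0, -16, 24]
R5 ← R5 − R1: [0, -4, 4, 2, 0, 8, -9]
R3 ← R3 + (1/2)·R2: [0, 0, 0, 0, 0, 0, 5]
R4 ← R4 + (2)·R2: [0, 0, 0, 0, 0, 0, -22]
R5 ← R5 − R2: [0, 0, 0, 0, 0, 0, 14]
R4 ← R4 + (22/5)·R3: [0, 0, 0, 0, 0, 0, 0]
R5 ← R5 − (14/5)·R3: [0, 0, 0, 0, 0, 0, 0]
The echelon form has 3 nonzero rows; the last pivot sits in the augmented column, so rank(T) = 2 but rank([T|b]) = 3.
Since the ranks differ, the system is inconsistent.
It has no solutions.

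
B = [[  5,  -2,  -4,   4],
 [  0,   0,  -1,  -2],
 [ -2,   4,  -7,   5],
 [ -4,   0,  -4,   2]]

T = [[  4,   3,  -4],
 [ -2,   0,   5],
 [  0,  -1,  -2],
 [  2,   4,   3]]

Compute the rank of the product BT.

First compute BT:
[[ 32,  35, -10],
 [ -4,  -7,  -4],
 [ -6,  21,  57],
 [-12,   0,  30]]
Now row reduce the product.
R2 ← R2 + (1/8)·R1: [0, -21/8, -21/4]
R3 ← R3 + (3/16)·R1: [0, 441/16, 441/8]
R4 ← R4 + (3/8)·R1: [0, 105/8, 105/4]
R3 ← R3 + (21/2)·R2: [0, 0, 0]
R4 ← R4 + (5)·R2: [0, 0, 0]
2 nonzero rows, so rank(BT) = 2.

2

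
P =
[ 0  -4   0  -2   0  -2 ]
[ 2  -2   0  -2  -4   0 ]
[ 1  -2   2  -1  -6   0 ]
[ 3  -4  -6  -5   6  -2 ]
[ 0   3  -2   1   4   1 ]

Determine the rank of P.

3

Row reduce to echelon form.
Swap R1 ↔ R2
R3 ← R3 − (1/2)·R1: [0, -1, 2, 0, -4, 0]
R4 ← R4 − (3/2)·R1: [0, -1, -6, -2, 12, -2]
R3 ← R3 − (1/4)·R2: [0, 0, 2, 1/2, -4, 1/2]
R4 ← R4 − (1/4)·R2: [0, 0, -6, -3/2, 12, -3/2]
R5 ← R5 + (3/4)·R2: [0, 0, -2, -1/2, 4, -1/2]
R4 ← R4 + (3)·R3: [0, 0, 0, 0, 0, 0]
R5 ← R5 + R3: [0, 0, 0, 0, 0, 0]
Echelon form has 3 nonzero rows, so rank(P) = 3.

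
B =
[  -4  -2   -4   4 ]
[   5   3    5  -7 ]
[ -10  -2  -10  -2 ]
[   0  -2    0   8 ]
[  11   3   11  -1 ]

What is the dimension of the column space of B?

2

Row reduce to echelon form.
R2 ← R2 + (5/4)·R1: [0, 1/2, 0, -2]
R3 ← R3 − (5/2)·R1: [0, 3, 0, -12]
R5 ← R5 + (11/4)·R1: [0, -5/2, 0, 10]
R3 ← R3 − (6)·R2: [0, 0, 0, 0]
R4 ← R4 + (4)·R2: [0, 0, 0, 0]
R5 ← R5 + (5)·R2: [0, 0, 0, 0]
Echelon form has 2 nonzero rows, so rank(B) = 2.
The column space has dimension equal to the rank: 2.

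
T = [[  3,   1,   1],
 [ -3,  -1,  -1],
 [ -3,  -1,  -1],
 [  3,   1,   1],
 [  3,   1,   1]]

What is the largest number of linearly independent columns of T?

1

Row reduce to echelon form.
R2 ← R2 + R1: [0, 0, 0]
R3 ← R3 + R1: [0, 0, 0]
R4 ← R4 − R1: [0, 0, 0]
R5 ← R5 − R1: [0, 0, 0]
Echelon form has 1 nonzero row, so rank(T) = 1.
The rank gives the maximum number of linearly independent columns: 1.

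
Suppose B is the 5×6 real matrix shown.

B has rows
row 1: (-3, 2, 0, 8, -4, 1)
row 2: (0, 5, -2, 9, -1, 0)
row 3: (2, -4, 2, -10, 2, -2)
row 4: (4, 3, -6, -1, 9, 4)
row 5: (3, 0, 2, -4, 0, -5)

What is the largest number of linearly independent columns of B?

Row reduce to echelon form.
R3 ← R3 + (2/3)·R1: [0, -8/3, 2, -14/3, -2/3, -4/3]
R4 ← R4 + (4/3)·R1: [0, 17/3, -6, 29/3, 11/3, 16/3]
R5 ← R5 + R1: [0, 2, 2, 4, -4, -4]
R3 ← R3 + (8/15)·R2: [0, 0, 14/15, 2/15, -6/5, -4/3]
R4 ← R4 − (17/15)·R2: [0, 0, -56/15, -8/15, 24/5, 16/3]
R5 ← R5 − (2/5)·R2: [0, 0, 14/5, 2/5, -18/5, -4]
R4 ← R4 + (4)·R3: [0, 0, 0, 0, 0, 0]
R5 ← R5 − (3)·R3: [0, 0, 0, 0, 0, 0]
Echelon form has 3 nonzero rows, so rank(B) = 3.
The rank gives the maximum number of linearly independent columns: 3.

3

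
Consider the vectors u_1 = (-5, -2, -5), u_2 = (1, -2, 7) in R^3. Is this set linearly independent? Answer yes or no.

Form the matrix with these vectors as rows and row reduce.
R2 ← R2 + (1/5)·R1: [0, -12/5, 6]
2 nonzero rows, so the 2 vectors span a space of dimension 2.
Since 2 = 2, the vectors are linearly independent.

yes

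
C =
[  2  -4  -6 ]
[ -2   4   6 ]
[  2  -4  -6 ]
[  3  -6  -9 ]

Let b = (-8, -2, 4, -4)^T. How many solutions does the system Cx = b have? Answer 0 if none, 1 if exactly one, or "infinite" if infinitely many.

0

Row reduce the augmented matrix [C | b].
R2 ← R2 + R1: [0, 0, 0, -10]
R3 ← R3 − R1: [0, 0, 0, 12]
R4 ← R4 − (3/2)·R1: [0, 0, 0, 8]
R3 ← R3 + (6/5)·R2: [0, 0, 0, 0]
R4 ← R4 + (4/5)·R2: [0, 0, 0, 0]
The echelon form has 2 nonzero rows; the last pivot sits in the augmented column, so rank(C) = 1 but rank([C|b]) = 2.
Since the ranks differ, the system is inconsistent.
It has no solutions.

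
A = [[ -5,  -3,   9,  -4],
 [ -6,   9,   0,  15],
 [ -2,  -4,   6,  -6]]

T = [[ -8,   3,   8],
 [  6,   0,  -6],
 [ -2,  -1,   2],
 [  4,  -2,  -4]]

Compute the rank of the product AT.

First compute AT:
[[-12, -16,  12],
 [162, -48, -162],
 [-44,   0,  44]]
Now row reduce the product.
R2 ← R2 + (27/2)·R1: [0, -264, 0]
R3 ← R3 − (11/3)·R1: [0, 176/3, 0]
R3 ← R3 + (2/9)·R2: [0, 0, 0]
2 nonzero rows, so rank(AT) = 2.

2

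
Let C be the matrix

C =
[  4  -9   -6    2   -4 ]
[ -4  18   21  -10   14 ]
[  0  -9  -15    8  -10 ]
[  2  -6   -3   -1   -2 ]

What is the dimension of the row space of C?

3

Row reduce to echelon form.
R2 ← R2 + R1: [0, 9, 15, -8, 10]
R4 ← R4 − (1/2)·R1: [0, -3/2, 0, -2, 0]
R3 ← R3 + R2: [0, 0, 0, 0, 0]
R4 ← R4 + (1/6)·R2: [0, 0, 5/2, -10/3, 5/3]
Swap R3 ↔ R4
Echelon form has 3 nonzero rows, so rank(C) = 3.
The row space has dimension equal to the rank: 3.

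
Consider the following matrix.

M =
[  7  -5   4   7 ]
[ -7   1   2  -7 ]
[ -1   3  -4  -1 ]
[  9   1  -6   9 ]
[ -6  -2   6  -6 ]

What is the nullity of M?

2

Row reduce to echelon form.
R2 ← R2 + R1: [0, -4, 6, 0]
R3 ← R3 + (1/7)·R1: [0, 16/7, -24/7, 0]
R4 ← R4 − (9/7)·R1: [0, 52/7, -78/7, 0]
R5 ← R5 + (6/7)·R1: [0, -44/7, 66/7, 0]
R3 ← R3 + (4/7)·R2: [0, 0, 0, 0]
R4 ← R4 + (13/7)·R2: [0, 0, 0, 0]
R5 ← R5 − (11/7)·R2: [0, 0, 0, 0]
2 nonzero rows, so rank(M) = 2.
M has 4 columns; by rank–nullity, nullity = 4 − 2 = 2.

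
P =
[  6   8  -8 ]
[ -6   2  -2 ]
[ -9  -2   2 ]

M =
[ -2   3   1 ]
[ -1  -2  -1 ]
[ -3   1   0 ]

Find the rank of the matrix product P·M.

1

First compute PM:
[[  4,  -6,  -2],
 [ 16, -24,  -8],
 [ 14, -21,  -7]]
Now row reduce the product.
R2 ← R2 − (4)·R1: [0, 0, 0]
R3 ← R3 − (7/2)·R1: [0, 0, 0]
1 nonzero row, so rank(PM) = 1.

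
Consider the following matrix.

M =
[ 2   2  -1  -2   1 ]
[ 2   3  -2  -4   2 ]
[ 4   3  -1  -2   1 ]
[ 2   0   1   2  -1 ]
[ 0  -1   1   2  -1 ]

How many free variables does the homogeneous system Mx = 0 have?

3

Row reduce to echelon form.
R2 ← R2 − R1: [0, 1, -1, -2, 1]
R3 ← R3 − (2)·R1: [0, -1, 1, 2, -1]
R4 ← R4 − R1: [0, -2, 2, 4, -2]
R3 ← R3 + R2: [0, 0, 0, 0, 0]
R4 ← R4 + (2)·R2: [0, 0, 0, 0, 0]
R5 ← R5 + R2: [0, 0, 0, 0, 0]
2 nonzero rows, so rank(M) = 2.
M has 5 columns; by rank–nullity, nullity = 5 − 2 = 3.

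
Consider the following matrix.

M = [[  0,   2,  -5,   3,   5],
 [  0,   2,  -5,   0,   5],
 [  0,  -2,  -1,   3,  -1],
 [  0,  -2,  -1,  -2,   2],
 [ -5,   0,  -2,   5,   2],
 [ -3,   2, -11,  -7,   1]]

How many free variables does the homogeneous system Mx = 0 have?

0

Row reduce to echelon form.
Swap R1 ↔ R5
R6 ← R6 − (3/5)·R1: [0, 2, -49/5, -10, -1/5]
R3 ← R3 + R2: [0, 0, -6, 3, 4]
R4 ← R4 + R2: [0, 0, -6, -2, 7]
R5 ← R5 − R2: [0, 0, 0, 3, 0]
R6 ← R6 − R2: [0, 0, -24/5, -10, -26/5]
R4 ← R4 − R3: [0, 0, 0, -5, 3]
R6 ← R6 − (4/5)·R3: [0, 0, 0, -62/5, -42/5]
R5 ← R5 + (3/5)·R4: [0, 0, 0, 0, 9/5]
R6 ← R6 − (62/25)·R4: [0, 0, 0, 0, -396/25]
R6 ← R6 + (44/5)·R5: [0, 0, 0, 0, 0]
5 nonzero rows, so rank(M) = 5.
M has 5 columns; by rank–nullity, nullity = 5 − 5 = 0.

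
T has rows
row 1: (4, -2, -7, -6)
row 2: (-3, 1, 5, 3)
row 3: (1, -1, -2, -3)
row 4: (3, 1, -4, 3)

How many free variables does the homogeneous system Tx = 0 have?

2

Row reduce to echelon form.
R2 ← R2 + (3/4)·R1: [0, -1/2, -1/4, -3/2]
R3 ← R3 − (1/4)·R1: [0, -1/2, -1/4, -3/2]
R4 ← R4 − (3/4)·R1: [0, 5/2, 5/4, 15/2]
R3 ← R3 − R2: [0, 0, 0, 0]
R4 ← R4 + (5)·R2: [0, 0, 0, 0]
2 nonzero rows, so rank(T) = 2.
T has 4 columns; by rank–nullity, nullity = 4 − 2 = 2.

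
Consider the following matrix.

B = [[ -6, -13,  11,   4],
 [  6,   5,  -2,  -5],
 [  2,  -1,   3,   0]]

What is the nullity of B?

Row reduce to echelon form.
R2 ← R2 + R1: [0, -8, 9, -1]
R3 ← R3 + (1/3)·R1: [0, -16/3, 20/3, 4/3]
R3 ← R3 − (2/3)·R2: [0, 0, 2/3, 2]
3 nonzero rows, so rank(B) = 3.
B has 4 columns; by rank–nullity, nullity = 4 − 3 = 1.

1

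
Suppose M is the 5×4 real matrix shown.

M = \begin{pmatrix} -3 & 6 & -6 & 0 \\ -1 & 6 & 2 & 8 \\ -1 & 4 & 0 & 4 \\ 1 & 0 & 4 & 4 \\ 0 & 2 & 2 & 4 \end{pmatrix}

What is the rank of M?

Row reduce to echelon form.
R2 ← R2 − (1/3)·R1: [0, 4, 4, 8]
R3 ← R3 − (1/3)·R1: [0, 2, 2, 4]
R4 ← R4 + (1/3)·R1: [0, 2, 2, 4]
R3 ← R3 − (1/2)·R2: [0, 0, 0, 0]
R4 ← R4 − (1/2)·R2: [0, 0, 0, 0]
R5 ← R5 − (1/2)·R2: [0, 0, 0, 0]
Echelon form has 2 nonzero rows, so rank(M) = 2.

2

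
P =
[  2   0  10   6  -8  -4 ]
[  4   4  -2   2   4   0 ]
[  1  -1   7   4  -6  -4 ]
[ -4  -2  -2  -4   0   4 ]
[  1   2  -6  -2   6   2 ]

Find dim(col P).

3

Row reduce to echelon form.
R2 ← R2 − (2)·R1: [0, 4, -22, -10, 20, 8]
R3 ← R3 − (1/2)·R1: [0, -1, 2, 1, -2, -2]
R4 ← R4 + (2)·R1: [0, -2, 18, 8, -16, -4]
R5 ← R5 − (1/2)·R1: [0, 2, -11, -5, 10, 4]
R3 ← R3 + (1/4)·R2: [0, 0, -7/2, -3/2, 3, 0]
R4 ← R4 + (1/2)·R2: [0, 0, 7, 3, -6, 0]
R5 ← R5 − (1/2)·R2: [0, 0, 0, 0, 0, 0]
R4 ← R4 + (2)·R3: [0, 0, 0, 0, 0, 0]
Echelon form has 3 nonzero rows, so rank(P) = 3.
The column space has dimension equal to the rank: 3.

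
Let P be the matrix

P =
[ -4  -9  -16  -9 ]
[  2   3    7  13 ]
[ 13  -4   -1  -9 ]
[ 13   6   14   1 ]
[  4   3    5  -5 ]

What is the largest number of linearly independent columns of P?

4

Row reduce to echelon form.
R2 ← R2 + (1/2)·R1: [0, -3/2, -1, 17/2]
R3 ← R3 + (13/4)·R1: [0, -133/4, -53, -153/4]
R4 ← R4 + (13/4)·R1: [0, -93/4, -38, -113/4]
R5 ← R5 + R1: [0, -6, -11, -14]
R3 ← R3 − (133/6)·R2: [0, 0, -185/6, -680/3]
R4 ← R4 − (31/2)·R2: [0, 0, -45/2, -160]
R5 ← R5 − (4)·R2: [0, 0, -7, -48]
R4 ← R4 − (27/37)·R3: [0, 0, 0, 200/37]
R5 ← R5 − (42/185)·R3: [0, 0, 0, 128/37]
R5 ← R5 − (16/25)·R4: [0, 0, 0, 0]
Echelon form has 4 nonzero rows, so rank(P) = 4.
The rank gives the maximum number of linearly independent columns: 4.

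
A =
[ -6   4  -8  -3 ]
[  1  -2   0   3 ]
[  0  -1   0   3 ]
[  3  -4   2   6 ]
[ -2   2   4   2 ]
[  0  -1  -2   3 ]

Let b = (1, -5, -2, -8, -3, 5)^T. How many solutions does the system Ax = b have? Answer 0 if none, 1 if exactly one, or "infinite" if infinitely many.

Row reduce the augmented matrix [A | b].
R2 ← R2 + (1/6)·R1: [0, -4/3, -4/3, 5/2, -29/6]
R4 ← R4 + (1/2)·R1: [0, -2, -2, 9/2, -15/2]
R5 ← R5 − (1/3)·R1: [0, 2/3, 20/3, 3, -10/3]
R3 ← R3 − (3/4)·R2: [0, 0, 1, 9/8, 13/8]
R4 ← R4 − (3/2)·R2: [0, 0, 0, 3/4, -1/4]
R5 ← R5 + (1/2)·R2: [0, 0, 6, 17/4, -23/4]
R6 ← R6 − (3/4)·R2: [0, 0, -1, 9/8, 69/8]
R5 ← R5 − (6)·R3: [0, 0, 0, -5/2, -31/2]
R6 ← R6 + R3: [0, 0, 0, 9/4, 41/4]
R5 ← R5 + (10/3)·R4: [0, 0, 0, 0, -49/3]
R6 ← R6 − (3)·R4: [0, 0, 0, 0, 11]
R6 ← R6 + (33/49)·R5: [0, 0, 0, 0, 0]
The echelon form has 5 nonzero rows; the last pivot sits in the augmented column, so rank(A) = 4 but rank([A|b]) = 5.
Since the ranks differ, the system is inconsistent.
It has no solutions.

0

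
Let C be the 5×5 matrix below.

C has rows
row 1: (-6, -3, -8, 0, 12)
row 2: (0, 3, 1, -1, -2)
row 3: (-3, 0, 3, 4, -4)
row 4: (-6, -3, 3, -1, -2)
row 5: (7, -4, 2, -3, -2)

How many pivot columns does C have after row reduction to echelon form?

Row reduce to echelon form.
R3 ← R3 − (1/2)·R1: [0, 3/2, 7, 4, -10]
R4 ← R4 − R1: [0, 0, 11, -1, -14]
R5 ← R5 + (7/6)·R1: [0, -15/2, -22/3, -3, 12]
R3 ← R3 − (1/2)·R2: [0, 0, 13/2, 9/2, -9]
R5 ← R5 + (5/2)·R2: [0, 0, -29/6, -11/2, 7]
R4 ← R4 − (22/13)·R3: [0, 0, 0, -112/13, 16/13]
R5 ← R5 + (29/39)·R3: [0, 0, 0, -28/13, 4/13]
R5 ← R5 − (1/4)·R4: [0, 0, 0, 0, 0]
Echelon form has 4 nonzero rows, so rank(C) = 4.
Each nonzero row contributes one pivot column: 4 pivot columns.

4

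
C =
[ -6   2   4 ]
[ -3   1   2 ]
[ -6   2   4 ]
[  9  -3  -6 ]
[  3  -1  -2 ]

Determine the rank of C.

Row reduce to echelon form.
R2 ← R2 − (1/2)·R1: [0, 0, 0]
R3 ← R3 − R1: [0, 0, 0]
R4 ← R4 + (3/2)·R1: [0, 0, 0]
R5 ← R5 + (1/2)·R1: [0, 0, 0]
Echelon form has 1 nonzero row, so rank(C) = 1.

1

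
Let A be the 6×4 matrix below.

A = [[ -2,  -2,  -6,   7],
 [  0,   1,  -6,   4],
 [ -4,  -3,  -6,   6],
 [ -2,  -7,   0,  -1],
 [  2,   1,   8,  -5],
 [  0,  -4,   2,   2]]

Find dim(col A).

Row reduce to echelon form.
R3 ← R3 − (2)·R1: [0, 1, 6, -8]
R4 ← R4 − R1: [0, -5, 6, -8]
R5 ← R5 + R1: [0, -1, 2, 2]
R3 ← R3 − R2: [0, 0, 12, -12]
R4 ← R4 + (5)·R2: [0, 0, -24, 12]
R5 ← R5 + R2: [0, 0, -4, 6]
R6 ← R6 + (4)·R2: [0, 0, -22, 18]
R4 ← R4 + (2)·R3: [0, 0, 0, -12]
R5 ← R5 + (1/3)·R3: [0, 0, 0, 2]
R6 ← R6 + (11/6)·R3: [0, 0, 0, -4]
R5 ← R5 + (1/6)·R4: [0, 0, 0, 0]
R6 ← R6 − (1/3)·R4: [0, 0, 0, 0]
Echelon form has 4 nonzero rows, so rank(A) = 4.
The column space has dimension equal to the rank: 4.

4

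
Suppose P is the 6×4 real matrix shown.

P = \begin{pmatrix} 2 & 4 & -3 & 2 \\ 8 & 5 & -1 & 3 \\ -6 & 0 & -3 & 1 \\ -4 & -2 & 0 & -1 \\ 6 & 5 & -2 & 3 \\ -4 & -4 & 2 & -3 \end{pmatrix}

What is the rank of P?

3

Row reduce to echelon form.
R2 ← R2 − (4)·R1: [0, -11, 11, -5]
R3 ← R3 + (3)·R1: [0, 12, -12, 7]
R4 ← R4 + (2)·R1: [0, 6, -6, 3]
R5 ← R5 − (3)·R1: [0, -7, 7, -3]
R6 ← R6 + (2)·R1: [0, 4, -4, 1]
R3 ← R3 + (12/11)·R2: [0, 0, 0, 17/11]
R4 ← R4 + (6/11)·R2: [0, 0, 0, 3/11]
R5 ← R5 − (7/11)·R2: [0, 0, 0, 2/11]
R6 ← R6 + (4/11)·R2: [0, 0, 0, -9/11]
R4 ← R4 − (3/17)·R3: [0, 0, 0, 0]
R5 ← R5 − (2/17)·R3: [0, 0, 0, 0]
R6 ← R6 + (9/17)·R3: [0, 0, 0, 0]
Echelon form has 3 nonzero rows, so rank(P) = 3.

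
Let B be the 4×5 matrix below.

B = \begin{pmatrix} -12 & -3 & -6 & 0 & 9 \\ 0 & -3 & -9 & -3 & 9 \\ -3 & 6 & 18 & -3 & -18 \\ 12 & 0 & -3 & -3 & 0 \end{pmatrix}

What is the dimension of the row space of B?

Row reduce to echelon form.
R3 ← R3 − (1/4)·R1: [0, 27/4, 39/2, -3, -81/4]
R4 ← R4 + R1: [0, -3, -9, -3, 9]
R3 ← R3 + (9/4)·R2: [0, 0, -3/4, -39/4, 0]
R4 ← R4 − R2: [0, 0, 0, 0, 0]
Echelon form has 3 nonzero rows, so rank(B) = 3.
The row space has dimension equal to the rank: 3.

3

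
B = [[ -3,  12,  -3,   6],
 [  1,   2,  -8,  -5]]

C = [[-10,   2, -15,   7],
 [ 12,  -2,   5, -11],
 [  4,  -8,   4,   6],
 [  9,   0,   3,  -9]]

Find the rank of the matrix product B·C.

2

First compute BC:
[[216,  -6, 111, -225],
 [-63,  62, -52, -18]]
Now row reduce the product.
R2 ← R2 + (7/24)·R1: [0, 241/4, -157/8, -669/8]
2 nonzero rows, so rank(BC) = 2.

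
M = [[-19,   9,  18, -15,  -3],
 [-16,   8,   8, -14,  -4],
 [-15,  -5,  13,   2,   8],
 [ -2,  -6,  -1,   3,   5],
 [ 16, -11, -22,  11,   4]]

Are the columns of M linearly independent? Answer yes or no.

Row reduce M to echelon form.
R2 ← R2 − (16/19)·R1: [0, 8/19, -136/19, -26/19, -28/19]
R3 ← R3 − (15/19)·R1: [0, -230/19, -23/19, 263/19, 197/19]
R4 ← R4 − (2/19)·R1: [0, -132/19, -55/19, 87/19, 101/19]
R5 ← R5 + (16/19)·R1: [0, -65/19, -130/19, -31/19, 28/19]
R3 ← R3 + (115/4)·R2: [0, 0, -207, -51/2, -32]
R4 ← R4 + (33/2)·R2: [0, 0, -121, -18, -19]
R5 ← R5 + (65/8)·R2: [0, 0, -65, -51/4, -21/2]
R4 ← R4 − (121/207)·R3: [0, 0, 0, -427/138, -61/207]
R5 ← R5 − (65/207)·R3: [0, 0, 0, -1309/276, -187/414]
R5 ← R5 − (187/122)·R4: [0, 0, 0, 0, 0]
4 pivots among 5 columns.
Only 4 < 5 pivot columns, so the columns are linearly dependent.

no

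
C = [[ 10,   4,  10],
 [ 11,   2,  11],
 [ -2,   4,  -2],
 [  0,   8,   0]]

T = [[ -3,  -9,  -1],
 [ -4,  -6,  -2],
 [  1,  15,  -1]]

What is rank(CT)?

First compute CT:
[[-36,  36, -28],
 [-30,  54, -26],
 [-12, -36,  -4],
 [-32, -48, -16]]
Now row reduce the product.
R2 ← R2 − (5/6)·R1: [0, 24, -8/3]
R3 ← R3 − (1/3)·R1: [0, -48, 16/3]
R4 ← R4 − (8/9)·R1: [0, -80, 80/9]
R3 ← R3 + (2)·R2: [0, 0, 0]
R4 ← R4 + (10/3)·R2: [0, 0, 0]
2 nonzero rows, so rank(CT) = 2.

2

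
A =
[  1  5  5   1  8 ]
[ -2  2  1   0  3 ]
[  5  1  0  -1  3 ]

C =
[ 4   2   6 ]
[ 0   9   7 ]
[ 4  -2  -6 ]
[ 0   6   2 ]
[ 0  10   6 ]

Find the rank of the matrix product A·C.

3

First compute AC:
[[ 24, 123,  61],
 [ -4,  42,  14],
 [ 20,  43,  53]]
Now row reduce the product.
R2 ← R2 + (1/6)·R1: [0, 125/2, 145/6]
R3 ← R3 − (5/6)·R1: [0, -119/2, 13/6]
R3 ← R3 + (119/125)·R2: [0, 0, 1888/75]
3 nonzero rows, so rank(AC) = 3.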